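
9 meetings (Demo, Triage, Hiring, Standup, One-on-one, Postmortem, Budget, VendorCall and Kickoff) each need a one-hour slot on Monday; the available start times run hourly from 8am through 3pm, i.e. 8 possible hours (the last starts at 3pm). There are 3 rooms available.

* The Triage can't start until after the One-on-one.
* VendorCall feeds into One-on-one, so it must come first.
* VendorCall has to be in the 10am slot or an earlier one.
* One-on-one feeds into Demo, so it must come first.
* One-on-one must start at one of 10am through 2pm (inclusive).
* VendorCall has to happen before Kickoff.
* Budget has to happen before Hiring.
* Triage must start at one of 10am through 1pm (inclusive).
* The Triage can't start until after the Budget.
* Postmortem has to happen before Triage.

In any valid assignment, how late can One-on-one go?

One-on-one is available from 10am; One-on-one's own window allows nothing later than 2pm; downstream work caps One-on-one at 12pm.
One-on-one at 12pm is achievable: Kickoff=9am; Standup=9am; Triage=1pm; One-on-one=12pm; Postmortem=8am; Budget=8am; VendorCall=8am; Hiring=9am; Demo=1pm.

12pm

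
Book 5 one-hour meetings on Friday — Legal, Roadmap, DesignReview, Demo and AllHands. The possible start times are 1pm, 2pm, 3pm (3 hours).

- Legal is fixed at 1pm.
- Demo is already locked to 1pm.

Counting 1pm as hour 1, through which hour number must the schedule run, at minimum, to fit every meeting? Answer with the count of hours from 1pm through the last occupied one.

1 works (last occupied hour: 1pm): for example Demo=1pm, AllHands=1pm, Roadmap=1pm, Legal=1pm, DesignReview=1pm.

1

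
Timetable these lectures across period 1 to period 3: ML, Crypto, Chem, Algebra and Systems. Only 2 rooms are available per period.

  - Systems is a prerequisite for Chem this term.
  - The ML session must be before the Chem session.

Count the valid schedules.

Splitting on ML: it can be period 1 (12), period 2 (9). Listing each branch's schedules as (Crypto, Chem, Algebra, Systems) by period number:
ML=period 1: (1,3,2,2) (1,3,3,2) (2,2,3,1) (2,3,1,2) (2,3,2,1) (2,3,3,1) (2,3,3,2) (3,2,2,1) (3,2,3,1) (3,3,1,2) (3,3,2,1) (3,3,2,2) — 12.
ML=period 2: (1,3,1,2) (1,3,2,1) (1,3,3,1) (1,3,3,2) (2,3,1,1) (2,3,3,1) (3,3,1,1) (3,3,1,2) (3,3,2,1) — 9.
Summing: 12 + 9 = 21.

21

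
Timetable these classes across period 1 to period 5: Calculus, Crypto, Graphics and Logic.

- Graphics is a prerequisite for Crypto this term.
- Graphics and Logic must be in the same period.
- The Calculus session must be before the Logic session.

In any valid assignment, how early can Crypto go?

Precedence pushes Crypto to at least period 3.
Crypto at period 3 is achievable: Graphics -> period 2; Logic -> period 2; Calculus -> period 1; Crypto -> period 3.

period 3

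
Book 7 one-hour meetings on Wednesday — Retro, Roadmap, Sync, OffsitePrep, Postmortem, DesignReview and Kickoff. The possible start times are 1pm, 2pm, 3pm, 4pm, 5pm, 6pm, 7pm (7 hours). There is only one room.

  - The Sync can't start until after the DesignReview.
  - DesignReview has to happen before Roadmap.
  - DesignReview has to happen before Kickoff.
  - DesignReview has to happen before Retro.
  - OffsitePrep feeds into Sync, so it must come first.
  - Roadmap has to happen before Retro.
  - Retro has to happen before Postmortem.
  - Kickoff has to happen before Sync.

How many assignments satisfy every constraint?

50

Splitting on Retro: it can be 3pm (8), 4pm (15), 5pm (16), 6pm (11). Listing each branch's schedules as (Roadmap, Sync, OffsitePrep, Postmortem, DesignReview, Kickoff):
Retro=3pm: (2pm,6pm,4pm,7pm,1pm,5pm) (2pm,6pm,5pm,7pm,1pm,4pm) (2pm,7pm,4pm,5pm,1pm,6pm) (2pm,7pm,4pm,6pm,1pm,5pm) (2pm,7pm,5pm,4pm,1pm,6pm) (2pm,7pm,5pm,6pm,1pm,4pm) (2pm,7pm,6pm,4pm,1pm,5pm) (2pm,7pm,6pm,5pm,1pm,4pm) — 8.
Retro=4pm: (2pm,6pm,3pm,7pm,1pm,5pm) (2pm,6pm,5pm,7pm,1pm,3pm) (2pm,7pm,3pm,5pm,1pm,6pm) (2pm,7pm,3pm,6pm,1pm,5pm) (2pm,7pm,5pm,6pm,1pm,3pm) (2pm,7pm,6pm,5pm,1pm,3pm) (3pm,6pm,1pm,7pm,2pm,5pm) (3pm,6pm,2pm,7pm,1pm,5pm) (3pm,6pm,5pm,7pm,1pm,2pm) (3pm,7pm,1pm,5pm,2pm,6pm) (3pm,7pm,1pm,6pm,2pm,5pm) (3pm,7pm,2pm,5pm,1pm,6pm) (3pm,7pm,2pm,6pm,1pm,5pm) (3pm,7pm,5pm,6pm,1pm,2pm) (3pm,7pm,6pm,5pm,1pm,2pm) — 15.
Retro=5pm: (2pm,6pm,3pm,7pm,1pm,4pm) (2pm,6pm,4pm,7pm,1pm,3pm) (2pm,7pm,3pm,6pm,1pm,4pm) (2pm,7pm,4pm,6pm,1pm,3pm) (3pm,6pm,1pm,7pm,2pm,4pm) (3pm,6pm,2pm,7pm,1pm,4pm) (3pm,6pm,4pm,7pm,1pm,2pm) (3pm,7pm,1pm,6pm,2pm,4pm) (3pm,7pm,2pm,6pm,1pm,4pm) (3pm,7pm,4pm,6pm,1pm,2pm) (4pm,6pm,1pm,7pm,2pm,3pm) (4pm,6pm,2pm,7pm,1pm,3pm) (4pm,6pm,3pm,7pm,1pm,2pm) (4pm,7pm,1pm,6pm,2pm,3pm) (4pm,7pm,2pm,6pm,1pm,3pm) (4pm,7pm,3pm,6pm,1pm,2pm) — 16.
Retro=6pm: (2pm,5pm,3pm,7pm,1pm,4pm) (2pm,5pm,4pm,7pm,1pm,3pm) (3pm,5pm,1pm,7pm,2pm,4pm) (3pm,5pm,2pm,7pm,1pm,4pm) (3pm,5pm,4pm,7pm,1pm,2pm) (4pm,5pm,1pm,7pm,2pm,3pm) (4pm,5pm,2pm,7pm,1pm,3pm) (4pm,5pm,3pm,7pm,1pm,2pm) (5pm,4pm,1pm,7pm,2pm,3pm) (5pm,4pm,2pm,7pm,1pm,3pm) (5pm,4pm,3pm,7pm,1pm,2pm) — 11.
Summing: 8 + 15 + 16 + 11 = 50.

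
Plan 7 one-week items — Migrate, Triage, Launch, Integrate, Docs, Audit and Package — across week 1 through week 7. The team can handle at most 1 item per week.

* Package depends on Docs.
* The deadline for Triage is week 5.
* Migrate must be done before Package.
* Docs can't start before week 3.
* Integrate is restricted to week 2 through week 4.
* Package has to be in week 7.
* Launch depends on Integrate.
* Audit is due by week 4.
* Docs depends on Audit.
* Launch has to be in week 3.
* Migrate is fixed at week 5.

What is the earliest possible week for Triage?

week 1

Triage's own window allows nothing later than week 5.
Triage at week 1 is achievable: Triage -> week 1; Docs -> week 6; Audit -> week 4; Package -> week 7; Migrate -> week 5; Integrate -> week 2; Launch -> week 3.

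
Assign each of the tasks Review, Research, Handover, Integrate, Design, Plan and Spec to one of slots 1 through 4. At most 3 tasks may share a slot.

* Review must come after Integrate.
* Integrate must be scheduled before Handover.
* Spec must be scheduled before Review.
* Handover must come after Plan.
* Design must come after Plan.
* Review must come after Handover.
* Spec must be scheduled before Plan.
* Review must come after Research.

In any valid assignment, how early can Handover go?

3

Precedence pushes Handover to at least 3; downstream work caps Handover at 3.
Handover at 3 is achievable: Research -> 1, Review -> 4, Integrate -> 1, Design -> 3, Plan -> 2, Handover -> 3, Spec -> 1.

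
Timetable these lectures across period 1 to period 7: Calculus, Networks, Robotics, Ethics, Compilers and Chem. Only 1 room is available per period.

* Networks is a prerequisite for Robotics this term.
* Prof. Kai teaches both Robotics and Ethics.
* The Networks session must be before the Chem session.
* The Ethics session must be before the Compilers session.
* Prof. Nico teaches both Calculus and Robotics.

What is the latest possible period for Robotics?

period 7

Precedence pushes Robotics to at least period 2.
Robotics at period 7 is achievable: Ethics=period 2; Robotics=period 7; Networks=period 1; Calculus=period 5; Chem=period 4; Compilers=period 3.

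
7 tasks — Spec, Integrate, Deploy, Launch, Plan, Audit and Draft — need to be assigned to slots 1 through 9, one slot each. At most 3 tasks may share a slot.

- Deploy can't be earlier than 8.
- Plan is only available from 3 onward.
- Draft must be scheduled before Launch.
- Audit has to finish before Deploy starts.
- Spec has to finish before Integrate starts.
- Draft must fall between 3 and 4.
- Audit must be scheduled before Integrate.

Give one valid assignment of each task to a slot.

Deploy in 8; Audit in 1; Integrate in 2; Plan in 3; Draft in 3; Launch in 4; Spec in 1

Checking: Audit(1) before Integrate(2); Audit(1) before Deploy(8); Draft(3) before Launch(4); Spec(1) before Integrate(2); Plan=3 in [3,9]; Draft=3 in [3,4]; Deploy=8 in [8,9]; max 2 per slot (cap 3).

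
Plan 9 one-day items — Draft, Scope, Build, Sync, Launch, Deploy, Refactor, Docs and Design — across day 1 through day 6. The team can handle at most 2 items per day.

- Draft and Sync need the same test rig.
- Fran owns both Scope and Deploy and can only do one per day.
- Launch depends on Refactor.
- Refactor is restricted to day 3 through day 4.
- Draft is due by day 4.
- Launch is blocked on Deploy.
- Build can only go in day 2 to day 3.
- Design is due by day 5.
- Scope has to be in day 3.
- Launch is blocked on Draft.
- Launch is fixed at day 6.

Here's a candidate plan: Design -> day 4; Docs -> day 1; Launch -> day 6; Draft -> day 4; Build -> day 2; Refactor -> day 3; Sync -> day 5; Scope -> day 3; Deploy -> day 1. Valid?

Build can only go in day 2 to day 3 — holds.
Scope has to be in day 3 — holds.
Refactor is restricted to day 3 through day 4 — holds.
The team can handle at most 2 items per day — holds.
Fran owns both Scope and Deploy and can only do one per day — holds.
Draft and Sync need the same test rig — holds.
Launch is fixed at day 6 — holds.
Design is due by day 5 — holds.
Draft is due by day 4 — holds.
Launch depends on Refactor — holds.
Launch is blocked on Deploy — holds.
Launch is blocked on Draft — holds.

Yes, all constraints hold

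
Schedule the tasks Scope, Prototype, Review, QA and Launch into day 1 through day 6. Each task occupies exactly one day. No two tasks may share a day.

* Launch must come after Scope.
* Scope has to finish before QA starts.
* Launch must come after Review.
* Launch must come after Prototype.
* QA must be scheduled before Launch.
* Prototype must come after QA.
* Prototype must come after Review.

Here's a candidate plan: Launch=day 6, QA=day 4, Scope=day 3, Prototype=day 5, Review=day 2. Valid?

Launch must come after Review — holds.
Scope has to finish before QA starts — holds.
Launch must come after Prototype — holds.
QA must be scheduled before Launch — holds.
No two tasks may share a day — holds.
Prototype must come after Review — holds.
Prototype must come after QA — holds.
Launch must come after Scope — holds.

Yes, all constraints hold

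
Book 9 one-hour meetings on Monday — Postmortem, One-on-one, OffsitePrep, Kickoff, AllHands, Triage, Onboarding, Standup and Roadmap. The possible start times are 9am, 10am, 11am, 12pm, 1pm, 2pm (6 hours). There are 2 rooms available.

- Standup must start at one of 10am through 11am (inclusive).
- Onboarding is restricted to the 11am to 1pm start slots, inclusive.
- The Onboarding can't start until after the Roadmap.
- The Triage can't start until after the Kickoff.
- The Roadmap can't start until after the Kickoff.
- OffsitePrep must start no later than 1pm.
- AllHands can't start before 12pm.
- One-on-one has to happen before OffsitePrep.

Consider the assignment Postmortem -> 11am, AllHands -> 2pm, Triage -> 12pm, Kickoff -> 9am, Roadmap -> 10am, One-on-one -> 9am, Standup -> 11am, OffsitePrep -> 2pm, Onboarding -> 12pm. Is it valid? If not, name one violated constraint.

The Triage can't start until after the Kickoff — holds.
AllHands can't start before 12pm — holds.
There are 2 rooms available — holds.
The Onboarding can't start until after the Roadmap — holds.
One-on-one has to happen before OffsitePrep — holds.
OffsitePrep must start no later than 1pm — violated.
The Roadmap can't start until after the Kickoff — holds.
Onboarding is restricted to the 11am to 1pm start slots, inclusive — holds.
Standup must start at one of 10am through 11am (inclusive) — holds.

No — it violates: OffsitePrep must start no later than 1pm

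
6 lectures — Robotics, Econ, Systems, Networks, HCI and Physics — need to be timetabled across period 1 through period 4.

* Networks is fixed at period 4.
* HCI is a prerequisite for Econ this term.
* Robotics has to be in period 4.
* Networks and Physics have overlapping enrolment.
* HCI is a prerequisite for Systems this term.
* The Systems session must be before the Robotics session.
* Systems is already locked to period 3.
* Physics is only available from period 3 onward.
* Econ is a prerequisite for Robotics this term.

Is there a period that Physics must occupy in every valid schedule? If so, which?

Physics's window is period 3–period 4.
Networks is fixed at period 4, and Physics can't share a period with Networks.
So Physics must be period 3.

period 3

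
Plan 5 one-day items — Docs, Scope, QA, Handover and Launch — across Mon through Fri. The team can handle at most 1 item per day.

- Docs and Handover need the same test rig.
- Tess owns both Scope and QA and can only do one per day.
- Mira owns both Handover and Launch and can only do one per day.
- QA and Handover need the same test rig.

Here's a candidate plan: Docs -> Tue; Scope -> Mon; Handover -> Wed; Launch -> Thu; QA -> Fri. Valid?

Tess owns both Scope and QA and can only do one per day — holds.
QA and Handover need the same test rig — holds.
The team can handle at most 1 item per day — holds.
Docs and Handover need the same test rig — holds.
Mira owns both Handover and Launch and can only do one per day — holds.

Valid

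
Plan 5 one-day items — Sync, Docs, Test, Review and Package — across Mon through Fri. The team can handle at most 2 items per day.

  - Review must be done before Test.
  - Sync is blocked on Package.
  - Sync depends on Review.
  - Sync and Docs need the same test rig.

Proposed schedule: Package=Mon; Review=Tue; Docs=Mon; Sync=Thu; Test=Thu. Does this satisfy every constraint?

Review must be done before Test — holds.
Sync depends on Review — holds.
The team can handle at most 2 items per day — holds.
Sync and Docs need the same test rig — holds.
Sync is blocked on Package — holds.

Yes, all constraints hold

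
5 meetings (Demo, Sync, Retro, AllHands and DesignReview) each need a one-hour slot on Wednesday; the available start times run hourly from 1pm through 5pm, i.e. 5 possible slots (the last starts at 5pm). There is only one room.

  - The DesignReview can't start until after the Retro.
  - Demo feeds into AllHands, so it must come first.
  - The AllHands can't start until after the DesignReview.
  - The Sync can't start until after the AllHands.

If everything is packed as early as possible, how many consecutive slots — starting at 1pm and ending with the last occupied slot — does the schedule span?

The precedence chain requires at least 4 distinct slots.
With at most 1 per slot and 5 meetings, at least 5 slots are needed.
5 works (last occupied slot: 5pm): for example AllHands in 4pm, Demo in 3pm, Retro in 1pm, DesignReview in 2pm, Sync in 5pm.

5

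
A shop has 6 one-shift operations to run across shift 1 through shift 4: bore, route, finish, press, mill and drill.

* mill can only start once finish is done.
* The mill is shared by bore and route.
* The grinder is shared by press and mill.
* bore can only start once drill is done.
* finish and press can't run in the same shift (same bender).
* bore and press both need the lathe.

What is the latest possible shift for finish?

Downstream work caps finish at shift 3.
finish at shift 3 is achievable: route -> shift 1; bore -> shift 2; drill -> shift 1; press -> shift 1; finish -> shift 3; mill -> shift 4.

shift 3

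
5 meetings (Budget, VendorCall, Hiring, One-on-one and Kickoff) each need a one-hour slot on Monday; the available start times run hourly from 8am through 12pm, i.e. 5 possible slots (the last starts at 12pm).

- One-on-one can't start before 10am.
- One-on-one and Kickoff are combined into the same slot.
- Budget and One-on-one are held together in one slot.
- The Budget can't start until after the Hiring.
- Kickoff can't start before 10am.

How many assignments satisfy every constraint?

Splitting on Budget: it can be 10am (10), 11am (15), 12pm (20). Listing each branch's schedules as (VendorCall, Hiring, One-on-one, Kickoff):
Budget=10am: (8am,8am,10am,10am) (8am,9am,10am,10am) (9am,8am,10am,10am) (9am,9am,10am,10am) (10am,8am,10am,10am) (10am,9am,10am,10am) (11am,8am,10am,10am) (11am,9am,10am,10am) (12pm,8am,10am,10am) (12pm,9am,10am,10am) — 10.
Budget=11am: (8am,8am,11am,11am) (8am,9am,11am,11am) (8am,10am,11am,11am) (9am,8am,11am,11am) (9am,9am,11am,11am) (9am,10am,11am,11am) (10am,8am,11am,11am) (10am,9am,11am,11am) (10am,10am,11am,11am) (11am,8am,11am,11am) (11am,9am,11am,11am) (11am,10am,11am,11am) (12pm,8am,11am,11am) (12pm,9am,11am,11am) (12pm,10am,11am,11am) — 15.
Budget=12pm: (8am,8am,12pm,12pm) (8am,9am,12pm,12pm) (8am,10am,12pm,12pm) (8am,11am,12pm,12pm) (9am,8am,12pm,12pm) (9am,9am,12pm,12pm) (9am,10am,12pm,12pm) (9am,11am,12pm,12pm) (10am,8am,12pm,12pm) (10am,9am,12pm,12pm) (10am,10am,12pm,12pm) (10am,11am,12pm,12pm) (11am,8am,12pm,12pm) (11am,9am,12pm,12pm) (11am,10am,12pm,12pm) (11am,11am,12pm,12pm) (12pm,8am,12pm,12pm) (12pm,9am,12pm,12pm) (12pm,10am,12pm,12pm) (12pm,11am,12pm,12pm) — 20.
Summing: 10 + 15 + 20 = 45.

45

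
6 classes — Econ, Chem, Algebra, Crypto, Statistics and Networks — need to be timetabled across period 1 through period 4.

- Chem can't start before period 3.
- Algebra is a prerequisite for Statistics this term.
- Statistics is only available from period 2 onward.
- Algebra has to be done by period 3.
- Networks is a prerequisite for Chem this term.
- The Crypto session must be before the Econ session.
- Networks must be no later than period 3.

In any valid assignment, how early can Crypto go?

period 1

Downstream work caps Crypto at period 3.
Crypto at period 1 is achievable: Crypto -> period 1; Algebra -> period 1; Econ -> period 2; Statistics -> period 2; Chem -> period 3; Networks -> period 1.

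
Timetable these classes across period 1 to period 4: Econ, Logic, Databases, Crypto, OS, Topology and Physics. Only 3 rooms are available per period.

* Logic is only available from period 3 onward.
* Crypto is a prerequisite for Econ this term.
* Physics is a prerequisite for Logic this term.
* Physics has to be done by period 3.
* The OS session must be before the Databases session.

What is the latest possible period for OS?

period 3

Downstream work caps OS at period 3.
OS at period 3 is achievable: Topology in period 1, Crypto in period 1, Econ in period 2, Databases in period 4, OS in period 3, Logic in period 3, Physics in period 1.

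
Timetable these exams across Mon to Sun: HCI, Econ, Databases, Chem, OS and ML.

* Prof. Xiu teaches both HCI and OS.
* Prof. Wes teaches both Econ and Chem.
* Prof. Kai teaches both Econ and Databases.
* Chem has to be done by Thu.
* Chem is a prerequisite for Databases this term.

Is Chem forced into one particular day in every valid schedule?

No

Chem can be Mon (e.g. Chem=Mon, Econ=Wed, OS=Tue, HCI=Mon, ML=Mon, Databases=Tue) or Tue (e.g. Econ -> Mon, OS -> Tue, Chem -> Tue, HCI -> Mon, Databases -> Wed, ML -> Mon).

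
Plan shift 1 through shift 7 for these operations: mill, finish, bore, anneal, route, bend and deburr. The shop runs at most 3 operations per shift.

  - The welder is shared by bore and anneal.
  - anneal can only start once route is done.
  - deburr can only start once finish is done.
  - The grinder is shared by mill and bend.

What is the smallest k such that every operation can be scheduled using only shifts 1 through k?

3 shifts

The precedence chain requires at least 2 distinct shifts.
With at most 3 per shift and 7 operations, at least 3 shifts are needed.
3 works (last occupied shift: shift 3): for example deburr in shift 2; mill in shift 1; bore in shift 3; bend in shift 2; anneal in shift 2; route in shift 1; finish in shift 1.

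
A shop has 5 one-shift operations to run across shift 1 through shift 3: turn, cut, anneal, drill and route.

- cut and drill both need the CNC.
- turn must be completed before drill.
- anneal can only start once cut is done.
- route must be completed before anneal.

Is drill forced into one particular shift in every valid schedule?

No

drill can be shift 2 (e.g. drill in shift 2, anneal in shift 2, cut in shift 1, route in shift 1, turn in shift 1) or shift 3 (e.g. drill -> shift 3; route -> shift 1; turn -> shift 1; cut -> shift 1; anneal -> shift 2).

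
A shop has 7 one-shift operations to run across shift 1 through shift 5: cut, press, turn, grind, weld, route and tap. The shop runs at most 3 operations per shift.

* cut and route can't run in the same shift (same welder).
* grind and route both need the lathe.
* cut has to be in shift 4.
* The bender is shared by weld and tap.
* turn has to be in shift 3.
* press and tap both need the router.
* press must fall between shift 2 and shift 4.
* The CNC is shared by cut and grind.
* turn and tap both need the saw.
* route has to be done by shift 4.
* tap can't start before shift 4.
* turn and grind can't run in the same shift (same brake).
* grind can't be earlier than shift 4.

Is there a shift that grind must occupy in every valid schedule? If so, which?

shift 5

grind's window is shift 4–shift 5.
cut is fixed at shift 4, and grind can't share a shift with cut.
So grind must be shift 5.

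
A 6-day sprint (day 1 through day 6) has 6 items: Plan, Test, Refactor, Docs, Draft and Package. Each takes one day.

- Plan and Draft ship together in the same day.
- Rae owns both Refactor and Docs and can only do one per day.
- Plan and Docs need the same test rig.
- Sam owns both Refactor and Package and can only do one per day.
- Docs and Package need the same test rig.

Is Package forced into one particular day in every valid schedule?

No

Package can be day 1 (e.g. Test -> day 1; Docs -> day 3; Plan -> day 1; Draft -> day 1; Refactor -> day 2; Package -> day 1) or day 2 (e.g. Refactor=day 1; Docs=day 3; Plan=day 1; Package=day 2; Test=day 1; Draft=day 1).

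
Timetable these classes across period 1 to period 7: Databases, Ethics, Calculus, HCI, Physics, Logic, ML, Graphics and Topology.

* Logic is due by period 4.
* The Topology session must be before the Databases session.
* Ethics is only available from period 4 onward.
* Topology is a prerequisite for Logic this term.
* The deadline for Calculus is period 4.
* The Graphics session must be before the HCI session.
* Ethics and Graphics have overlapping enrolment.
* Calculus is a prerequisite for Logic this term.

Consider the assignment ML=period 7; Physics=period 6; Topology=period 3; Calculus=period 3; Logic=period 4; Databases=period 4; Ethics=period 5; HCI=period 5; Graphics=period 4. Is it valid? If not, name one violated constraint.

Valid

The deadline for Calculus is period 4 — holds.
Logic is due by period 4 — holds.
The Graphics session must be before the HCI session — holds.
Calculus is a prerequisite for Logic this term — holds.
Topology is a prerequisite for Logic this term — holds.
Ethics and Graphics have overlapping enrolment — holds.
Ethics is only available from period 4 onward — holds.
The Topology session must be before the Databases session — holds.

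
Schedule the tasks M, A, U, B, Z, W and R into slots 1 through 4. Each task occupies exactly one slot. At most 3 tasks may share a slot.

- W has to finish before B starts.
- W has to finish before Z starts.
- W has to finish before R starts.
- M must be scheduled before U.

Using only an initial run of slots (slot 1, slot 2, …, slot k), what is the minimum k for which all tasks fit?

3

The precedence chain requires at least 2 distinct slots.
With at most 3 per slot and 7 tasks, at least 3 slots are needed.
3 works (last occupied slot: 3): for example W in 1, M in 1, Z in 2, B in 2, U in 2, A in 1, R in 3.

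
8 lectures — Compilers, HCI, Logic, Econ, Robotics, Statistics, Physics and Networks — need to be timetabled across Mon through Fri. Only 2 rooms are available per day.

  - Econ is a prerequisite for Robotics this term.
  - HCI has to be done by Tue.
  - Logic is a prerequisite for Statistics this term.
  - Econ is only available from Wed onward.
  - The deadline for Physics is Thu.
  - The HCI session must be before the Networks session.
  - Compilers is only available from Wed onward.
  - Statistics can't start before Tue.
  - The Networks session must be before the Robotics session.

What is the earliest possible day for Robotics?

Precedence pushes Robotics to at least Thu.
Robotics at Thu is achievable: Networks=Tue; HCI=Mon; Physics=Thu; Compilers=Wed; Econ=Wed; Robotics=Thu; Statistics=Tue; Logic=Mon.

Thu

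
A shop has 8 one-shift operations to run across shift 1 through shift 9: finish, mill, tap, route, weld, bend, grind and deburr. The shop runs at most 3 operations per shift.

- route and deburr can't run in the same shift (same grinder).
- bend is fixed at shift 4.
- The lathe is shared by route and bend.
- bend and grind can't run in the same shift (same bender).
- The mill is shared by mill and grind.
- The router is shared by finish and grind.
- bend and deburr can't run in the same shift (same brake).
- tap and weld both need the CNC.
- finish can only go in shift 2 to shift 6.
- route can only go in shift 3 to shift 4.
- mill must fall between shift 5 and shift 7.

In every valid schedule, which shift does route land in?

route's window is shift 3–shift 4.
bend is fixed at shift 4, and route can't share a shift with bend.
So route must be shift 3.

shift 3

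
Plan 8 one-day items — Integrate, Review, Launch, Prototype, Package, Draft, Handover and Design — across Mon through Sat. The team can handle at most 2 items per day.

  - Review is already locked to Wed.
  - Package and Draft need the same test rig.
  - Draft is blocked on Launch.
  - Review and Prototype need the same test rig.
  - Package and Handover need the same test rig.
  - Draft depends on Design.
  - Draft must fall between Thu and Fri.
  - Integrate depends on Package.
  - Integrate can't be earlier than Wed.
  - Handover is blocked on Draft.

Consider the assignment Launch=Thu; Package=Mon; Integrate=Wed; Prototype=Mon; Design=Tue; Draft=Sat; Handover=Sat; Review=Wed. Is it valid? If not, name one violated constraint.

Package and Draft need the same test rig — holds.
Integrate depends on Package — holds.
Draft depends on Design — holds.
Review and Prototype need the same test rig — holds.
Review is already locked to Wed — holds.
Integrate can't be earlier than Wed — holds.
Handover is blocked on Draft — violated.
Package and Handover need the same test rig — holds.
Draft is blocked on Launch — holds.
The team can handle at most 2 items per day — holds.
Draft must fall between Thu and Fri — violated.

Invalid. Draft must fall between Thu and Fri.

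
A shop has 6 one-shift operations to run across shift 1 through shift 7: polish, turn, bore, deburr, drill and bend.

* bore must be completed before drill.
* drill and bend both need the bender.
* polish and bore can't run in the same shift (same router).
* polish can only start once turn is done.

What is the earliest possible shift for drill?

Precedence pushes drill to at least shift 2.
drill at shift 2 is achievable: deburr=shift 1, bore=shift 1, turn=shift 1, polish=shift 2, drill=shift 2, bend=shift 1.

shift 2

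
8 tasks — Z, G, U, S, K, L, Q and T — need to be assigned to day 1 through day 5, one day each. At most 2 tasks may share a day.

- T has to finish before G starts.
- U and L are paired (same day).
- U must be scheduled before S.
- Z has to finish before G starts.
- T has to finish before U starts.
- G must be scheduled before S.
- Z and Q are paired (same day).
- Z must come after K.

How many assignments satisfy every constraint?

3

Enumerating: L in day 4; T in day 1; U in day 4; G in day 3; S in day 5; Q in day 2; Z in day 2; K in day 1 | L=day 3, U=day 3, Q=day 2, T=day 1, S=day 5, G=day 4, K=day 1, Z=day 2 | Q in day 3, T in day 1, S in day 5, G in day 4, Z in day 3, L in day 2, U in day 2, K in day 1.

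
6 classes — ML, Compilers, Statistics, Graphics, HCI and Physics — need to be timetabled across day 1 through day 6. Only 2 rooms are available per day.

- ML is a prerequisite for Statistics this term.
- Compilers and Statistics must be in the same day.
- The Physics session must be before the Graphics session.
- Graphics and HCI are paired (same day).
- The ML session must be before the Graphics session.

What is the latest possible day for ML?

Downstream work caps ML at day 5.
ML at day 4 is achievable: Graphics in day 5, Statistics in day 6, Physics in day 1, HCI in day 5, ML in day 4, Compilers in day 6.
Nothing later works — the capacity limit rule out every day after day 4.

day 4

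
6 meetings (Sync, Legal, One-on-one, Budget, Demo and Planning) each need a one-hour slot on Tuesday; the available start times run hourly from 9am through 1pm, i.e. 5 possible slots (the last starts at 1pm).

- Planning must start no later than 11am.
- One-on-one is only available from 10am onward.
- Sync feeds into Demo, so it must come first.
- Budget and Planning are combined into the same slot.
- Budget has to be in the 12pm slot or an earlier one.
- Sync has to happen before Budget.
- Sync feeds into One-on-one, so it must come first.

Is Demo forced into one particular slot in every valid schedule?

Demo can be 10am (e.g. Planning=10am, Legal=9am, One-on-one=10am, Budget=10am, Sync=9am, Demo=10am) or 11am (e.g. Budget -> 10am; Planning -> 10am; Legal -> 9am; Demo -> 11am; One-on-one -> 10am; Sync -> 9am).

No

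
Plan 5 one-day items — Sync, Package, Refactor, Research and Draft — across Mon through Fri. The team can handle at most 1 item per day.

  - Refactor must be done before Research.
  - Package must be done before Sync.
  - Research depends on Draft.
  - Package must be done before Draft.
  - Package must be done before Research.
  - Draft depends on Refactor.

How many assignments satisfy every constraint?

7

Splitting on Sync: it can be Tue (1), Wed (2), Thu (2), Fri (2). Listing each branch's schedules as (Package, Refactor, Research, Draft):
Sync=Tue: (Mon,Wed,Fri,Thu) — 1.
Sync=Wed: (Mon,Tue,Fri,Thu) (Tue,Mon,Fri,Thu) — 2.
Sync=Thu: (Mon,Tue,Fri,Wed) (Tue,Mon,Fri,Wed) — 2.
Sync=Fri: (Mon,Tue,Thu,Wed) (Tue,Mon,Thu,Wed) — 2.
Summing: 1 + 2 + 2 + 2 = 7.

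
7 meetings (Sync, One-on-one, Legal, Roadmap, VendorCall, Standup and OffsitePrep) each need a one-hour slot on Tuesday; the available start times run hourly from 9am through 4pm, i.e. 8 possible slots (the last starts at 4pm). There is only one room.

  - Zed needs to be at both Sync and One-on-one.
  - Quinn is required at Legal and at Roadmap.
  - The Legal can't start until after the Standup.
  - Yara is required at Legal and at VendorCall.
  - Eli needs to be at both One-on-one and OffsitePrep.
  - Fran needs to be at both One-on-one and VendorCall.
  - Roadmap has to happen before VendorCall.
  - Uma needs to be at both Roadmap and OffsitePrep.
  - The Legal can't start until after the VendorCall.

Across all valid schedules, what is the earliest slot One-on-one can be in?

One-on-one at 9am is achievable: Sync=2pm, One-on-one=9am, VendorCall=11am, Legal=1pm, Roadmap=10am, Standup=12pm, OffsitePrep=3pm.

9am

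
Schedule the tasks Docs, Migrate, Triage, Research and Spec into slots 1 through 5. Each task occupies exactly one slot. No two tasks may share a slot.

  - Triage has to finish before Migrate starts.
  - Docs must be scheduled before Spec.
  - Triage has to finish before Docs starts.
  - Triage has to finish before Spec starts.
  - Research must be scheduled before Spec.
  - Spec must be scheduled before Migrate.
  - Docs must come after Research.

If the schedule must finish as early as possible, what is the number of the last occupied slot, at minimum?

The precedence chain requires at least 4 distinct slots.
With at most 1 per slot and 5 tasks, at least 5 slots are needed.
5 works (last occupied slot: 5): for example Research in 2; Migrate in 5; Spec in 4; Docs in 3; Triage in 1.

slot 5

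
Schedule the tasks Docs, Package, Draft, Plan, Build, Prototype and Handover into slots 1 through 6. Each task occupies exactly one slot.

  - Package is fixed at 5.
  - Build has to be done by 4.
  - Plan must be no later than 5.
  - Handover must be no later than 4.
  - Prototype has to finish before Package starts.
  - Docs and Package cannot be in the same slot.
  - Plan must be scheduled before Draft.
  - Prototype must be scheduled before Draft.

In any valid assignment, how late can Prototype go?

Downstream work caps Prototype at 4.
Prototype at 4 is achievable: Build -> 1; Plan -> 1; Docs -> 1; Draft -> 5; Prototype -> 4; Handover -> 1; Package -> 5.

4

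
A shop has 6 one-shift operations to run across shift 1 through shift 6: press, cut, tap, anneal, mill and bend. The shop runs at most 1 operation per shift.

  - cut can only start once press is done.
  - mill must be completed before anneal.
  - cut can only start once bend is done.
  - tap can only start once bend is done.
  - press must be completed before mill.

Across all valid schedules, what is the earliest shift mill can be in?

shift 2

Precedence pushes mill to at least shift 2; downstream work caps mill at shift 5.
mill at shift 2 is achievable: bend -> shift 3; press -> shift 1; mill -> shift 2; tap -> shift 5; anneal -> shift 6; cut -> shift 4.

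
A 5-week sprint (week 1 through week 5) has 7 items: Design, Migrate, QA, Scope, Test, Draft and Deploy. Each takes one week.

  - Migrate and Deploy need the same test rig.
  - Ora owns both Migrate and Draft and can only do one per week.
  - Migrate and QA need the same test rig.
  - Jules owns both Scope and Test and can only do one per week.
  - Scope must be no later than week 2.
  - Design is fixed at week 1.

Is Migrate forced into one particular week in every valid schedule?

Migrate can be week 1 (e.g. QA=week 2; Test=week 2; Design=week 1; Migrate=week 1; Scope=week 1; Draft=week 2; Deploy=week 2) or week 2 (e.g. Test=week 2; QA=week 1; Design=week 1; Migrate=week 2; Draft=week 1; Scope=week 1; Deploy=week 1).

No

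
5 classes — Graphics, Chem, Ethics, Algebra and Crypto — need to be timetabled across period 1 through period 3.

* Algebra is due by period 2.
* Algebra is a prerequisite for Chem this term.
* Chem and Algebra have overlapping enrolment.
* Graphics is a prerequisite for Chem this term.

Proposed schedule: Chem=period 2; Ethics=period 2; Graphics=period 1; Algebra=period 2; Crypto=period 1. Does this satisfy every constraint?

Invalid. Chem and Algebra have overlapping enrolment.

Graphics is a prerequisite for Chem this term — holds.
Algebra is due by period 2 — holds.
Algebra is a prerequisite for Chem this term — violated.
Chem and Algebra have overlapping enrolment — violated.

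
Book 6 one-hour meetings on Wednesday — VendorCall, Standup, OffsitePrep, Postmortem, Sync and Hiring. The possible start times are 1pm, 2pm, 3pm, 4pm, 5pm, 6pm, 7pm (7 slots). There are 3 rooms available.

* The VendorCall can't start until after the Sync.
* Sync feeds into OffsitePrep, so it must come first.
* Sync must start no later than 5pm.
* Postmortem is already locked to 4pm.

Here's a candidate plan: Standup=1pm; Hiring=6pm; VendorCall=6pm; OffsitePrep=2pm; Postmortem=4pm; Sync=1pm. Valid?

Sync must start no later than 5pm — holds.
Postmortem is already locked to 4pm — holds.
There are 3 rooms available — holds.
Sync feeds into OffsitePrep, so it must come first — holds.
The VendorCall can't start until after the Sync — holds.

Yes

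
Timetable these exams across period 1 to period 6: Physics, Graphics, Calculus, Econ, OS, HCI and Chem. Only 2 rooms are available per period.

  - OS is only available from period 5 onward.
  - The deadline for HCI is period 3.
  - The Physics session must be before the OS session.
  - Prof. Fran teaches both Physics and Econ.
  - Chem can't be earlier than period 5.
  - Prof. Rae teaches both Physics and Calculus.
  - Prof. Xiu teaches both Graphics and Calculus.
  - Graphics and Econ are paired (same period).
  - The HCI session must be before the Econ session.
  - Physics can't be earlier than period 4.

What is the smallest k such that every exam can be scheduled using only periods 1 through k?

5

The precedence chain requires at least 2 distinct periods.
With at most 2 per period and 7 exams, at least 4 periods are needed.
OS can't be placed before period 5, so the schedule must run through at least period 5.
5 works (last occupied period: period 5): for example Chem -> period 5, Econ -> period 2, OS -> period 5, Physics -> period 4, Calculus -> period 1, Graphics -> period 2, HCI -> period 1.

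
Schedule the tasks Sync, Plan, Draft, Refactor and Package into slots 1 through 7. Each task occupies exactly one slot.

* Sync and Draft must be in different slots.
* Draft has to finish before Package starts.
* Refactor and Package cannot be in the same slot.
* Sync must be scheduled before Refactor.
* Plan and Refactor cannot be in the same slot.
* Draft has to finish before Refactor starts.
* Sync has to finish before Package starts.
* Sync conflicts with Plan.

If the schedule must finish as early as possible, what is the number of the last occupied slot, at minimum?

The precedence chain requires at least 2 distinct slots.
Those bounds only give 2; check 3 slots directly (anything shorter is at least as hard).
Could 3 slots be enough, i.e. nothing placed later than 3? No: Package must come after Draft (at 1 or later) → {2, 3}; Draft must come before Package (at 3 or earlier) → {1, 2}; Sync must come before Package (at 3 or earlier) → {1, 2}; Refactor must come after Sync (at 1 or later) → {2, 3}; Sync, Draft, Refactor and Package must all be in different slots (Sync/Draft can't share; Sync and Refactor are ordered by precedence; Sync and Package are ordered by precedence; Draft and Refactor are ordered by precedence; Draft and Package are ordered by precedence; Refactor/Package can't share), but they are limited to Sync in {1, 2}, Draft in {1, 2}, Refactor in {2, 3}, Package in {2, 3} — together just 3 slots: 4 tasks can't fit in 3 distinct slots.
So 3 slots is not enough.
4 works (last occupied slot: 4): for example Refactor in 3; Sync in 1; Plan in 2; Package in 4; Draft in 2.

4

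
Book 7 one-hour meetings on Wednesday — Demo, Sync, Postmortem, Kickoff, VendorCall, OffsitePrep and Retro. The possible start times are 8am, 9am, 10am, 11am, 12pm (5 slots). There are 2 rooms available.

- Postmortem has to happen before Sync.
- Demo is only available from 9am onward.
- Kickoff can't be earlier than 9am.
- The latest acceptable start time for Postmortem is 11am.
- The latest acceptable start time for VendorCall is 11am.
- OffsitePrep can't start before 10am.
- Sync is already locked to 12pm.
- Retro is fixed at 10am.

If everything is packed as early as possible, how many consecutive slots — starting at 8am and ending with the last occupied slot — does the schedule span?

The precedence chain requires at least 2 distinct slots.
With at most 2 per slot and 7 meetings, at least 4 slots are needed.
Sync can't be placed before 12pm — that is slot 5 counting from 8am — so the schedule must run through at least 5 slots.
5 works (last occupied slot: 12pm): for example Kickoff in 9am; Demo in 9am; Postmortem in 8am; Retro in 10am; VendorCall in 8am; Sync in 12pm; OffsitePrep in 10am.

5 slots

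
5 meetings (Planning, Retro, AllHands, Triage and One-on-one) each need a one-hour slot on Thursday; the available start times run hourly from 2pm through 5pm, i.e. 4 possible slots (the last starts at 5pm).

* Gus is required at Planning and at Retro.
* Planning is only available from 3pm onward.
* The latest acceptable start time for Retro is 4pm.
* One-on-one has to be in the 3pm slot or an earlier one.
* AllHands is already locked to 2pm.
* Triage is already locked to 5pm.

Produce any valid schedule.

Triage=5pm, One-on-one=2pm, Retro=2pm, Planning=3pm, AllHands=2pm

Checking: Planning(3pm) != Retro(2pm); AllHands=2pm in [2pm,2pm]; Retro=2pm in [2pm,4pm]; Triage=5pm in [5pm,5pm]; Planning=3pm in [3pm,5pm]; One-on-one=2pm in [2pm,3pm].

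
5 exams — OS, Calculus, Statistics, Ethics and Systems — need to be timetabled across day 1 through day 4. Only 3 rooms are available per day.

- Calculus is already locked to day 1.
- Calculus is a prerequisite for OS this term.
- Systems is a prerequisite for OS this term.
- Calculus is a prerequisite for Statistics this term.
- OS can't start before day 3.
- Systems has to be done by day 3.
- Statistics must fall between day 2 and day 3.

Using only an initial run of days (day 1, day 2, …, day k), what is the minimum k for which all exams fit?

3 days

The precedence chain requires at least 2 distinct days.
With at most 3 per day and 5 exams, at least 2 days are needed.
OS can't be placed before day 3, so the schedule must run through at least day 3.
3 works (last occupied day: day 3): for example Systems in day 1; Statistics in day 2; Calculus in day 1; Ethics in day 1; OS in day 3.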